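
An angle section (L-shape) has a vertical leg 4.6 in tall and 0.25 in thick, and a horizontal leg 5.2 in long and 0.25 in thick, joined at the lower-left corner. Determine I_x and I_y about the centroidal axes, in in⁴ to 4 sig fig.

I_x ≈ 4.854 in⁴, I_y ≈ 6.562 in⁴

Decompose the section into non-overlapping parts with the origin at the bottom-left of its bounding rectangle.
Vertical leg: 0.25 × 4.6, A = 1.15 in², y = 2.3 in, Ī = 2.02783 in⁴.
Horizontal leg (remainder): 4.95 × 0.25, A = 1.2375 in², y = 0.125 in, Ī = 0.00644531 in⁴.
Centroid: ȳ = ΣA·y / ΣA = 1.17264 in.
Transfer each piece to the centroidal x-axis using Ī + A·d² with d = y − 1.17264:
  vertical leg: d = 1.12736 in → contributes +3.4894 in⁴
  horizontal leg (remainder): d = -1.04764 in → contributes +1.36467 in⁴
Total I = 4.85408 in⁴.
For the y-axis: x̄ = 1.47264 in.
Repeating about the centroidal y-axis gives I_y = 6.56227 in⁴.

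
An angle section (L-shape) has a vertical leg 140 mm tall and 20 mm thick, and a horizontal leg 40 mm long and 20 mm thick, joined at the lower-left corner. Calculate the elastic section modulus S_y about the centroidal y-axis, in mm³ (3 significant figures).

S_y ≈ 8970 mm³

Treat the section as a set of non-overlapping primitives; coordinates are from the bounding-box lower-left.
Vertical leg: 20 × 140, A = 2 800 mm², x = 10 mm, Ī = 93 333 mm⁴.
Horizontal leg (remainder): 20 × 20, A = 400 mm², x = 30 mm, Ī = 13 333 mm⁴.
Centroid: x̄ = ΣA·x / ΣA = 12.5 mm.
Transfer each piece to the centroidal y-axis using Ī + A·d² with d = x − 12.5:
  vertical leg: d = -2.5 mm → contributes +110 833 mm⁴
  horizontal leg (remainder): d = 17.5 mm → contributes +135 833 mm⁴
Total I = 246 667 mm⁴.
Extreme fibre distance c = 27.5 mm; S = I/c = 8969.7 mm³.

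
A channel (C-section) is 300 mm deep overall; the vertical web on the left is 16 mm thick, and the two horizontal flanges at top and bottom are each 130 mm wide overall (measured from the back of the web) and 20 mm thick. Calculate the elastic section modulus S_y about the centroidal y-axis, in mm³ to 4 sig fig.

S_y ≈ 1.652 × 10⁵ mm³

Break the section into simple shapes (no overlaps), measuring from the bottom-left corner of the bounding box.
Web: 16 × 300, A = 4 800 mm², x = 8 mm, Ī = 102 400 mm⁴.
Top flange (beyond web): 114 × 20, A = 2 280 mm², x = 73 mm, Ī = 2 469 240 mm⁴.
Bottom flange (beyond web): 114 × 20, A = 2 280 mm², x = 73 mm, Ī = 2 469 240 mm⁴.
Centroid: x̄ = ΣA·x / ΣA = 39.6667 mm.
Transfer each piece to the centroidal y-axis using Ī + A·d² with d = x − 39.6667:
  web: d = -31.6667 mm → contributes +4 915 733 mm⁴
  top flange (beyond web): d = 33.3333 mm → contributes +5 002 573 mm⁴
  bottom flange (beyond web): d = 33.3333 mm → contributes +5 002 573 mm⁴
Total I = 14 920 880 mm⁴.
Extreme fibre distance c = 90.3333 mm; S = I/c = 165 176 mm³.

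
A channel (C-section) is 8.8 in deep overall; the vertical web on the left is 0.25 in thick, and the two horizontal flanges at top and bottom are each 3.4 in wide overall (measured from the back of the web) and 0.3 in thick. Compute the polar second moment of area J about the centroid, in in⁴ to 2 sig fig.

J ≈ 53 in⁴

Split into non-overlapping primitives; take the origin at the lower-left of the bounding box.
Web: 0.25 × 8.8, A = 2.2 in², y = 4.4 in, Ī = 14.2 in⁴.
Top flange (beyond web): 3.15 × 0.3, A = 0.945 in², y = 8.65 in, Ī = 0.007088 in⁴.
Bottom flange (beyond web): 3.15 × 0.3, A = 0.945 in², y = 0.15 in, Ī = 0.007088 in⁴.
By symmetry the centroid is at mid-height, ȳ = 4.4 in.
Transfer each piece to the centroidal x-axis using Ī + A·d² with d = y − 4.4:
  web: d = 0 in → contributes +14.2 in⁴
  top flange (beyond web): d = 4.25 in → contributes +17.08 in⁴
  bottom flange (beyond web): d = -4.25 in → contributes +17.08 in⁴
Total I = 48.35 in⁴.
For the y-axis: x̄ = 0.9106 in.
Repeating about the centroidal y-axis gives I_y = 4.512 in⁴.
Polar second moment: J = I_x + I_y = 52.86 in⁴.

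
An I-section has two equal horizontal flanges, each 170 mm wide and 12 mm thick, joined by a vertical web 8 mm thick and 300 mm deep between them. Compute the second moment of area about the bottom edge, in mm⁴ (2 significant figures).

I_base ≈ 2.9 × 10⁸ mm⁴

Break the section into simple shapes (no overlaps), measuring from the bottom-left corner of the bounding box.
Bottom flange: 170 × 12, A = 2 040 mm², y = 6 mm, Ī = 24 480 mm⁴.
Web: 8 × 300, A = 2 400 mm², y = 162 mm, Ī = 18 000 000 mm⁴.
Top flange: 170 × 12, A = 2 040 mm², y = 318 mm, Ī = 24 480 mm⁴.
Transfer each piece to the base of the section using Ī + A·d² with d = y − 0:
  bottom flange: d = 6 mm → contributes +97 920 mm⁴
  web: d = 162 mm → contributes +80 985 600 mm⁴
  top flange: d = 318 mm → contributes +206 317 440 mm⁴
Total I = 287 400 960 mm⁴.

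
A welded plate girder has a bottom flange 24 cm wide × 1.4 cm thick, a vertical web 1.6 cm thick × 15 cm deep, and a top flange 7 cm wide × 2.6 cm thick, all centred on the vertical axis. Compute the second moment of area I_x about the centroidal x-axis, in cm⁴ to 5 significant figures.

Treat the section as a set of non-overlapping primitives; coordinates are from the bounding-box lower-left.
Bottom plate: 24 × 1.4, A = 33.6 cm², y = 0.7 cm, Ī = 5.488 cm⁴.
Web plate: 1.6 × 15, A = 24 cm², y = 8.9 cm, Ī = 450 cm⁴.
Top plate: 7 × 2.6, A = 18.2 cm², y = 17.7 cm, Ī = 10.25267 cm⁴.
Centroid: ȳ = ΣA·y / ΣA = 7.3781 cm.
Transfer each piece to the centroidal x-axis using Ī + A·d² with d = y − 7.3781:
  bottom plate: d = -6.6781 cm → contributes +1503.948 cm⁴
  web plate: d = 1.5219 cm → contributes +505.5883 cm⁴
  top plate: d = 10.3219 cm → contributes +1949.31 cm⁴
Total I = 3958.846 cm⁴.

I_x ≈ 3958.8 cm⁴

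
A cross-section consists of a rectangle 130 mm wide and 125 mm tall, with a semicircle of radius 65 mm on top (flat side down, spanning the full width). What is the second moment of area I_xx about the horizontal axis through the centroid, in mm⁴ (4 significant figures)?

Break the section into simple shapes (no overlaps), measuring from the bottom-left corner of the bounding box.
Rectangular body: 130 × 125, A = 16 250 mm², y = 62.5 mm, Ī = 21 158 854 mm⁴.
Semicircular cap: semicircle r = 65, A = 6636.61 mm², y = 152.587 mm, Ī = 1 959 230 mm⁴.
Centroid: ȳ = ΣA·y / ΣA = 88.6232 mm.
Transfer each piece to the horizontal axis through the centroid using Ī + A·d² with d = y − 88.6232:
  rectangular body: d = -26.1232 mm → contributes +32 248 210 mm⁴
  semicircular cap: d = 63.9637 mm → contributes +29 111 934 mm⁴
Total I = 61 360 144 mm⁴.

I_xx ≈ 6.136 × 10⁷ mm⁴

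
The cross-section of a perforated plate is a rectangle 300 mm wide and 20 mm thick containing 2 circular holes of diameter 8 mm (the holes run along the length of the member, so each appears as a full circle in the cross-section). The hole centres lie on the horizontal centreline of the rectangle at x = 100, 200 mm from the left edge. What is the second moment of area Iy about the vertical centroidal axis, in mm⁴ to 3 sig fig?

Iy ≈ 4.47 × 10⁷ mm⁴

Decompose the section into non-overlapping parts with the origin at the bottom-left of its bounding rectangle.
Plate: 300 × 20, A = 6 000 mm², x = 150 mm, Ī = 45 000 000 mm⁴.
Hole 1 (subtracted): ⌀8, A = 50.265 mm², x = 100 mm, Ī = 201.06 mm⁴.
Hole 2 (subtracted): ⌀8, A = 50.265 mm², x = 200 mm, Ī = 201.06 mm⁴.
By symmetry the centroid is at mid-width, x̄ = 150 mm.
Transfer each piece to the vertical centroidal axis using Ī + A·d² with d = x − 150:
  plate: d = 0 mm → contributes +45 000 000 mm⁴
  hole 1: d = -50 mm → contributes −125 865 mm⁴
  hole 2: d = 50 mm → contributes −125 865 mm⁴
Total I = 44 748 270 mm⁴.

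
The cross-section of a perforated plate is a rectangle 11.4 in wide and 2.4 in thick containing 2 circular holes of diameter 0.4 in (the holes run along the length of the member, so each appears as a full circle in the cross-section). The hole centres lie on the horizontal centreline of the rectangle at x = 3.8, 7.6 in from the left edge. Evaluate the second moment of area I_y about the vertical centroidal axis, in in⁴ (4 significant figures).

I_y ≈ 295.4 in⁴

Treat the section as a set of non-overlapping primitives; coordinates are from the bounding-box lower-left.
Plate: 11.4 × 2.4, A = 27.36 in², x = 5.7 in, Ī = 296.309 in⁴.
Hole 1 (subtracted): ⌀0.4, A = 0.125664 in², x = 3.8 in, Ī = 0.00125664 in⁴.
Hole 2 (subtracted): ⌀0.4, A = 0.125664 in², x = 7.6 in, Ī = 0.00125664 in⁴.
By symmetry the centroid is at mid-width, x̄ = 5.7 in.
Transfer each piece to the vertical centroidal axis using Ī + A·d² with d = x − 5.7:
  plate: d = 0 in → contributes +296.309 in⁴
  hole 1: d = -1.9 in → contributes −0.454903 in⁴
  hole 2: d = 1.9 in → contributes −0.454903 in⁴
Total I = 295.399 in⁴.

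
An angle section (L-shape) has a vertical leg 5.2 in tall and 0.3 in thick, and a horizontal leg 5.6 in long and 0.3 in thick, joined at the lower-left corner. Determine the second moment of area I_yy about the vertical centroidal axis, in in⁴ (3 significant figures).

I_yy ≈ 9.91 in⁴

Treat the section as a set of non-overlapping primitives; coordinates are from the bounding-box lower-left.
Vertical leg: 0.3 × 5.2, A = 1.56 in², x = 0.15 in, Ī = 0.0117 in⁴.
Horizontal leg (remainder): 5.3 × 0.3, A = 1.59 in², x = 2.95 in, Ī = 3.7219 in⁴.
Centroid: x̄ = ΣA·x / ΣA = 1.5633 in.
Transfer each piece to the vertical centroidal axis using Ī + A·d² with d = x − 1.5633:
  vertical leg: d = -1.4133 in → contributes +3.1278 in⁴
  horizontal leg (remainder): d = 1.3867 in → contributes +6.7792 in⁴
Total I = 9.9071 in⁴.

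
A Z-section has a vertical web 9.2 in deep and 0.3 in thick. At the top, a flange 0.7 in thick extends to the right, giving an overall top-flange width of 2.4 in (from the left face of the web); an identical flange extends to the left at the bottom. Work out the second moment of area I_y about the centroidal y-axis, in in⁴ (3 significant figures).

Split into non-overlapping primitives; take the origin at the lower-left of the bounding box.
Web: 0.3 × 9.2, A = 2.76 in², x = 2.25 in, Ī = 0.0207 in⁴.
Top flange (beyond web): 2.1 × 0.7, A = 1.47 in², x = 3.45 in, Ī = 0.54023 in⁴.
Bottom flange (beyond web): 2.1 × 0.7, A = 1.47 in², x = 1.05 in, Ī = 0.54023 in⁴.
Centroid: x̄ = ΣA·x / ΣA = 2.25 in.
Transfer each piece to the centroidal y-axis using Ī + A·d² with d = x − 2.25:
  web: d = 0 in → contributes +0.0207 in⁴
  top flange (beyond web): d = 1.2 in → contributes +2.657 in⁴
  bottom flange (beyond web): d = -1.2 in → contributes +2.657 in⁴
Total I = 5.3348 in⁴.

I_y ≈ 5.33 in⁴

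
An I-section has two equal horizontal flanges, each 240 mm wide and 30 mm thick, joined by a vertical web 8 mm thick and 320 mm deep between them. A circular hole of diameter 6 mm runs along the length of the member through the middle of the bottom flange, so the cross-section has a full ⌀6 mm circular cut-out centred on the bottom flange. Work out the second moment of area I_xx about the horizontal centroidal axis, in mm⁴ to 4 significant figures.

I_xx ≈ 4.631 × 10⁸ mm⁴

Break the section into simple shapes (no overlaps), measuring from the bottom-left corner of the bounding box.
Bottom flange: 240 × 30, A = 7 200 mm², y = 15 mm, Ī = 540 000 mm⁴.
Web: 8 × 320, A = 2 560 mm², y = 190 mm, Ī = 21 845 333 mm⁴.
Top flange: 240 × 30, A = 7 200 mm², y = 365 mm, Ī = 540 000 mm⁴.
Hole (subtracted): ⌀6, A = 28.2743 mm², y = 15 mm, Ī = 63.6173 mm⁴.
Centroid: ȳ = ΣA·y / ΣA = 190.292 mm.
Transfer each piece to the horizontal centroidal axis using Ī + A·d² with d = y − 190.292:
  bottom flange: d = -175.292 mm → contributes +221 777 042 mm⁴
  web: d = -0.292233 mm → contributes +21 845 552 mm⁴
  top flange: d = 174.708 mm → contributes +220 304 188 mm⁴
  hole: d = -175.292 mm → contributes −868 859 mm⁴
Total I = 463 057 922 mm⁴.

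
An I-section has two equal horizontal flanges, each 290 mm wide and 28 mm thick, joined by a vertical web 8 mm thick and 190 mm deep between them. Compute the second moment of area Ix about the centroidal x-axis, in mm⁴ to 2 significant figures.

Treat the section as a set of non-overlapping primitives; coordinates are from the bounding-box lower-left.
Bottom flange: 290 × 28, A = 8 120 mm², y = 14 mm, Ī = 530 507 mm⁴.
Web: 8 × 190, A = 1 520 mm², y = 123 mm, Ī = 4 572 667 mm⁴.
Top flange: 290 × 28, A = 8 120 mm², y = 232 mm, Ī = 530 507 mm⁴.
By symmetry the centroid is at mid-height, ȳ = 123 mm.
Transfer each piece to the centroidal x-axis using Ī + A·d² with d = y − 123:
  bottom flange: d = -109 mm → contributes +97 004 227 mm⁴
  web: d = 0 mm → contributes +4 572 667 mm⁴
  top flange: d = 109 mm → contributes +97 004 227 mm⁴
Total I = 198 581 120 mm⁴.

Ix ≈ 2.0 × 10⁸ mm⁴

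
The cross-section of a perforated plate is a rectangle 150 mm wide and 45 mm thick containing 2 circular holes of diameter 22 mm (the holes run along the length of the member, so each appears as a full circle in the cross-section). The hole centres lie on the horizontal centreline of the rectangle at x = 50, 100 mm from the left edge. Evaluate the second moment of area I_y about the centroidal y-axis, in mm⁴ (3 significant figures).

Break the section into simple shapes (no overlaps), measuring from the bottom-left corner of the bounding box.
Plate: 150 × 45, A = 6 750 mm², x = 75 mm, Ī = 12 656 250 mm⁴.
Hole 1 (subtracted): ⌀22, A = 380.13 mm², x = 50 mm, Ī = 11 499 mm⁴.
Hole 2 (subtracted): ⌀22, A = 380.13 mm², x = 100 mm, Ī = 11 499 mm⁴.
By symmetry the centroid is at mid-width, x̄ = 75 mm.
Transfer each piece to the centroidal y-axis using Ī + A·d² with d = x − 75:
  plate: d = 0 mm → contributes +12 656 250 mm⁴
  hole 1: d = -25 mm → contributes −249 082 mm⁴
  hole 2: d = 25 mm → contributes −249 082 mm⁴
Total I = 12 158 086 mm⁴.

I_y ≈ 1.22 × 10⁷ mm⁴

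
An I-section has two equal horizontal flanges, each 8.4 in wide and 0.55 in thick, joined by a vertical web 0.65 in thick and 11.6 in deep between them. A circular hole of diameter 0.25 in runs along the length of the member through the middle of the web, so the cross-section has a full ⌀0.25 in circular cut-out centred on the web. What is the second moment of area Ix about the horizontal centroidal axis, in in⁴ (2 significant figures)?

Ix ≈ 430 in⁴

Decompose the section into non-overlapping parts with the origin at the bottom-left of its bounding rectangle.
Bottom flange: 8.4 × 0.55, A = 4.62 in², y = 0.275 in, Ī = 0.1165 in⁴.
Web: 0.65 × 11.6, A = 7.54 in², y = 6.35 in, Ī = 84.55 in⁴.
Top flange: 8.4 × 0.55, A = 4.62 in², y = 12.43 in, Ī = 0.1165 in⁴.
Hole (subtracted): ⌀0.25, A = 0.04909 in², y = 6.35 in, Ī = 0.0001917 in⁴.
By symmetry the centroid is at mid-height, ȳ = 6.35 in.
Transfer each piece to the horizontal centroidal axis using Ī + A·d² with d = y − 6.35:
  bottom flange: d = -6.075 in → contributes +170.6 in⁴
  web: d = 0 in → contributes +84.55 in⁴
  top flange: d = 6.075 in → contributes +170.6 in⁴
  hole: d = 0 in → contributes −0.0001917 in⁴
Total I = 425.8 in⁴.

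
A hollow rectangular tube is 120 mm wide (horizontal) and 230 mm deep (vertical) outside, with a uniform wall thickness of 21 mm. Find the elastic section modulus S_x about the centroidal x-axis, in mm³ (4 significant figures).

Break the section into simple shapes (no overlaps), measuring from the bottom-left corner of the bounding box.
Outer rectangle: 120 × 230, A = 27 600 mm², y = 115 mm, Ī = 121 670 000 mm⁴.
Inner void (subtracted): 78 × 188, A = 14 664 mm², y = 115 mm, Ī = 43 190 368 mm⁴.
By symmetry the centroid is at mid-height, ȳ = 115 mm.
All pieces are centred on the centroidal x-axis, so I = ΣĪ (holes subtracted) = 78 479 632 mm⁴.
Extreme fibre distance c = 115 mm; S = I/c = 682 432 mm³.

S_x ≈ 6.824 × 10⁵ mm³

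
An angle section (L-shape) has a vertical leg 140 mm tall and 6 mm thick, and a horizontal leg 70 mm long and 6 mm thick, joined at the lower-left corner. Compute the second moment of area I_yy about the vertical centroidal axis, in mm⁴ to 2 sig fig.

I_yy ≈ 4.6 × 10⁵ mm⁴

Split into non-overlapping primitives; take the origin at the lower-left of the bounding box.
Vertical leg: 6 × 140, A = 840 mm², x = 3 mm, Ī = 2 520 mm⁴.
Horizontal leg (remainder): 64 × 6, A = 384 mm², x = 38 mm, Ī = 131 072 mm⁴.
Centroid: x̄ = ΣA·x / ΣA = 13.98 mm.
Transfer each piece to the vertical centroidal axis using Ī + A·d² with d = x − 13.98:
  vertical leg: d = -10.98 mm → contributes +103 798 mm⁴
  horizontal leg (remainder): d = 24.02 mm → contributes +352 618 mm⁴
Total I = 456 416 mm⁴.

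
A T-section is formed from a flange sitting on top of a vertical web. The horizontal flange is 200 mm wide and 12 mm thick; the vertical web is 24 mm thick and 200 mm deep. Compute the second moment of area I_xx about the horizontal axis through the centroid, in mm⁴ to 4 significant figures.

I_xx ≈ 3.401 × 10⁷ mm⁴

Decompose the section into non-overlapping parts with the origin at the bottom-left of its bounding rectangle.
Flange: 200 × 12, A = 2 400 mm², y = 206 mm, Ī = 28 800 mm⁴.
Web: 24 × 200, A = 4 800 mm², y = 100 mm, Ī = 16 000 000 mm⁴.
Centroid: ȳ = ΣA·y / ΣA = 135.333 mm.
Transfer each piece to the horizontal axis through the centroid using Ī + A·d² with d = y − 135.333:
  flange: d = 70.6667 mm → contributes +12 013 867 mm⁴
  web: d = -35.3333 mm → contributes +21 992 533 mm⁴
Total I = 34 006 400 mm⁴.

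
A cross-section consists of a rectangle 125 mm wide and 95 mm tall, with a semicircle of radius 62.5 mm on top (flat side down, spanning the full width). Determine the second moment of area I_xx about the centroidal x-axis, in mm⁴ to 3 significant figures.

Decompose the section into non-overlapping parts with the origin at the bottom-left of its bounding rectangle.
Rectangular body: 125 × 95, A = 11 875 mm², y = 47.5 mm, Ī = 8 930 990 mm⁴.
Semicircular cap: semicircle r = 62.5, A = 6135.9 mm², y = 121.53 mm, Ī = 1 674 758 mm⁴.
Centroid: ȳ = ΣA·y / ΣA = 72.719 mm.
Transfer each piece to the centroidal x-axis using Ī + A·d² with d = y − 72.719:
  rectangular body: d = -25.219 mm → contributes +16 483 442 mm⁴
  semicircular cap: d = 48.807 mm → contributes +16 291 201 mm⁴
Total I = 32 774 643 mm⁴.

I_xx ≈ 3.28 × 10⁷ mm⁴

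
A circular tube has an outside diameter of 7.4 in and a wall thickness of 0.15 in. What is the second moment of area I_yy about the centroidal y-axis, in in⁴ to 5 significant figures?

I_yy ≈ 22.457 in⁴

Decompose the section into non-overlapping parts with the origin at the bottom-left of its bounding rectangle.
Outer circle: ⌀7.4, A = 43.0084 in², x = 3.7 in, Ī = 147.1963 in⁴.
Bore (subtracted): ⌀7.1, A = 39.59192 in², x = 3.7 in, Ī = 124.7393 in⁴.
By symmetry the centroid is at mid-width, x̄ = 3.7 in.
All pieces are centred on the centroidal y-axis, so I = ΣĪ (holes subtracted) = 22.45696 in⁴.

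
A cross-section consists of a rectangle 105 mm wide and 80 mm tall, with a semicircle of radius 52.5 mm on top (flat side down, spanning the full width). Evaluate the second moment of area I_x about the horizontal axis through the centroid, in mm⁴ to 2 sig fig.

Decompose the section into non-overlapping parts with the origin at the bottom-left of its bounding rectangle.
Rectangular body: 105 × 80, A = 8 400 mm², y = 40 mm, Ī = 4 480 000 mm⁴.
Semicircular cap: semicircle r = 52.5, A = 4 330 mm², y = 102.3 mm, Ī = 833 814 mm⁴.
Centroid: ȳ = ΣA·y / ΣA = 61.18 mm.
Transfer each piece to the horizontal axis through the centroid using Ī + A·d² with d = y − 61.18:
  rectangular body: d = -21.18 mm → contributes +8 249 241 mm⁴
  semicircular cap: d = 41.1 mm → contributes +8 146 799 mm⁴
Total I = 16 396 040 mm⁴.

I_x ≈ 1.6 × 10⁷ mm⁴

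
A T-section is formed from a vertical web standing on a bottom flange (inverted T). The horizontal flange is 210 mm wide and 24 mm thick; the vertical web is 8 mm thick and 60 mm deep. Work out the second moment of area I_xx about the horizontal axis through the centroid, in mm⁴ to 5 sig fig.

I_xx ≈ 1.1590 × 10⁶ mm⁴

Decompose the section into non-overlapping parts with the origin at the bottom-left of its bounding rectangle.
Flange: 210 × 24, A = 5 040 mm², y = 12 mm, Ī = 241 920 mm⁴.
Web: 8 × 60, A = 480 mm², y = 54 mm, Ī = 144 000 mm⁴.
Centroid: ȳ = ΣA·y / ΣA = 15.65217 mm.
Transfer each piece to the horizontal axis through the centroid using Ī + A·d² with d = y − 15.65217:
  flange: d = -3.652174 mm → contributes +309145.4 mm⁴
  web: d = 38.34783 mm → contributes +849866.8 mm⁴
Total I = 1 159 012 mm⁴.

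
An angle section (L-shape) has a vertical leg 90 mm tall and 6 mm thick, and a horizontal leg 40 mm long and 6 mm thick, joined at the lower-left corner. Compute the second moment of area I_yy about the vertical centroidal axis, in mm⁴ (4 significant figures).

I_yy ≈ 8.050 × 10⁴ mm⁴

Break the section into simple shapes (no overlaps), measuring from the bottom-left corner of the bounding box.
Vertical leg: 6 × 90, A = 540 mm², x = 3 mm, Ī = 1 620 mm⁴.
Horizontal leg (remainder): 34 × 6, A = 204 mm², x = 23 mm, Ī = 19 652 mm⁴.
Centroid: x̄ = ΣA·x / ΣA = 8.48387 mm.
Transfer each piece to the vertical centroidal axis using Ī + A·d² with d = x − 8.48387:
  vertical leg: d = -5.48387 mm → contributes +17859.3 mm⁴
  horizontal leg (remainder): d = 14.5161 mm → contributes +62638.5 mm⁴
Total I = 80497.8 mm⁴.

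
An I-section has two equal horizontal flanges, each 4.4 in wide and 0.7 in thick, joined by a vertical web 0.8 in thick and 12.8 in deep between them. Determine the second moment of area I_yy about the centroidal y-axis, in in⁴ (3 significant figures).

I_yy ≈ 10.5 in⁴

Break the section into simple shapes (no overlaps), measuring from the bottom-left corner of the bounding box.
Bottom flange: 4.4 × 0.7, A = 3.08 in², x = 2.2 in, Ī = 4.9691 in⁴.
Web: 0.8 × 12.8, A = 10.24 in², x = 2.2 in, Ī = 0.54613 in⁴.
Top flange: 4.4 × 0.7, A = 3.08 in², x = 2.2 in, Ī = 4.9691 in⁴.
By symmetry the centroid is at mid-width, x̄ = 2.2 in.
All pieces are centred on the centroidal y-axis, so I = ΣĪ = 10.484 in⁴.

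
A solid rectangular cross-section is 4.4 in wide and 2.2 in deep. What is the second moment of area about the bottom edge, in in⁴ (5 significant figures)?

I_base ≈ 15.617 in⁴

The section: 4.4 × 2.2, A = 9.68 in², y = 1.1 in, Ī = 3.904267 in⁴.
Transfer it to the bottom edge using Ī + A·d² with d = y − 0:
  the section: d = 1.1 in → contributes +15.61707 in⁴
Total I = 15.61707 in⁴.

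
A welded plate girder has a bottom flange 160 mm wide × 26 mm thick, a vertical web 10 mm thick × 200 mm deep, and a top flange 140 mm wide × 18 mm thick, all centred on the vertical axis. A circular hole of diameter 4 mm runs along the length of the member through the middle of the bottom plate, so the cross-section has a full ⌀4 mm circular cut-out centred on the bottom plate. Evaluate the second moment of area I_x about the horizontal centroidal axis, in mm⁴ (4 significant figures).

I_x ≈ 8.553 × 10⁷ mm⁴

Break the section into simple shapes (no overlaps), measuring from the bottom-left corner of the bounding box.
Bottom plate: 160 × 26, A = 4 160 mm², y = 13 mm, Ī = 234 347 mm⁴.
Web plate: 10 × 200, A = 2 000 mm², y = 126 mm, Ī = 6 666 667 mm⁴.
Top plate: 140 × 18, A = 2 520 mm², y = 235 mm, Ī = 68 040 mm⁴.
Hole (subtracted): ⌀4, A = 12.5664 mm², y = 13 mm, Ī = 12.5664 mm⁴.
Centroid: ȳ = ΣA·y / ΣA = 103.62 mm.
Transfer each piece to the horizontal centroidal axis using Ī + A·d² with d = y − 103.62:
  bottom plate: d = -90.6197 mm → contributes +34 395 955 mm⁴
  web plate: d = 22.3803 mm → contributes +7 668 425 mm⁴
  top plate: d = 131.38 mm → contributes +43 565 232 mm⁴
  hole: d = -90.6197 mm → contributes −103 207 mm⁴
Total I = 85 526 405 mm⁴.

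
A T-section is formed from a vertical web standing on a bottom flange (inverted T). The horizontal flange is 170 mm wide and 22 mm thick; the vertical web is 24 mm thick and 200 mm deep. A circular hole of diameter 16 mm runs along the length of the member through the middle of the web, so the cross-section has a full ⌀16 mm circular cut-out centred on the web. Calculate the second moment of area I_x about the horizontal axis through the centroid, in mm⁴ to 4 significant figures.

Decompose the section into non-overlapping parts with the origin at the bottom-left of its bounding rectangle.
Flange: 170 × 22, A = 3 740 mm², y = 11 mm, Ī = 150 847 mm⁴.
Web: 24 × 200, A = 4 800 mm², y = 122 mm, Ī = 16 000 000 mm⁴.
Hole (subtracted): ⌀16, A = 201.062 mm², y = 122 mm, Ī = 3216.99 mm⁴.
Centroid: ȳ = ΣA·y / ΣA = 72.2167 mm.
Transfer each piece to the horizontal axis through the centroid using Ī + A·d² with d = y − 72.2167:
  flange: d = -61.2167 mm → contributes +14 166 430 mm⁴
  web: d = 49.7833 mm → contributes +27 896 218 mm⁴
  hole: d = 49.7833 mm → contributes −501 525 mm⁴
Total I = 41 561 123 mm⁴.

I_x ≈ 4.156 × 10⁷ mm⁴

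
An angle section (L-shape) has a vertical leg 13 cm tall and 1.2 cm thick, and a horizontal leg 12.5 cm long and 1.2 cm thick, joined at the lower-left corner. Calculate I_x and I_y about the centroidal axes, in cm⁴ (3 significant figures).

Treat the section as a set of non-overlapping primitives; coordinates are from the bounding-box lower-left.
Vertical leg: 1.2 × 13, A = 15.6 cm², y = 6.5 cm, Ī = 219.7 cm⁴.
Horizontal leg (remainder): 11.3 × 1.2, A = 13.56 cm², y = 0.6 cm, Ī = 1.6272 cm⁴.
Centroid: ȳ = ΣA·y / ΣA = 3.7564 cm.
Transfer each piece to the centroidal x-axis using Ī + A·d² with d = y − 3.7564:
  vertical leg: d = 2.7436 cm → contributes +337.13 cm⁴
  horizontal leg (remainder): d = -3.1564 cm → contributes +136.72 cm⁴
Total I = 473.85 cm⁴.
For the y-axis: x̄ = 3.5064 cm.
Repeating about the centroidal y-axis gives I_y = 429.53 cm⁴.

I_x ≈ 474 cm⁴, I_y ≈ 430 cm⁴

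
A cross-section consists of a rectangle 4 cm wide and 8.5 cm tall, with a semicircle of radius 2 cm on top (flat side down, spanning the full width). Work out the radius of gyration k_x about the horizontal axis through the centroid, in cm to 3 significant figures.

k_x ≈ 2.92 cm

Split into non-overlapping primitives; take the origin at the lower-left of the bounding box.
Rectangular body: 4 × 8.5, A = 34 cm², y = 4.25 cm, Ī = 204.71 cm⁴.
Semicircular cap: semicircle r = 2, A = 6.2832 cm², y = 9.3488 cm, Ī = 1.7561 cm⁴.
Centroid: ȳ = ΣA·y / ΣA = 5.0453 cm.
Transfer each piece to the horizontal axis through the centroid using Ī + A·d² with d = y − 5.0453:
  rectangular body: d = -0.79529 cm → contributes +226.21 cm⁴
  semicircular cap: d = 4.3035 cm → contributes +118.12 cm⁴
Total I = 344.34 cm⁴.
Radius of gyration: k = √(I/A) = √(344.34 / 40.283) = 2.9237 cm.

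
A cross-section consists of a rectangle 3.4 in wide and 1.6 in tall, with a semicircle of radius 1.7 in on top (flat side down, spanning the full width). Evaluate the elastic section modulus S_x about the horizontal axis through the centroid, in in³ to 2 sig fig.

S_x ≈ 4.3 in³

Treat the section as a set of non-overlapping primitives; coordinates are from the bounding-box lower-left.
Rectangular body: 3.4 × 1.6, A = 5.44 in², y = 0.8 in, Ī = 1.161 in⁴.
Semicircular cap: semicircle r = 1.7, A = 4.54 in², y = 2.322 in, Ī = 0.9167 in⁴.
Centroid: ȳ = ΣA·y / ΣA = 1.492 in.
Transfer each piece to the horizontal axis through the centroid using Ī + A·d² with d = y − 1.492:
  rectangular body: d = -0.6921 in → contributes +3.766 in⁴
  semicircular cap: d = 0.8294 in → contributes +4.039 in⁴
Total I = 7.806 in⁴.
Extreme fibre distance c = 1.808 in; S = I/c = 4.318 in³.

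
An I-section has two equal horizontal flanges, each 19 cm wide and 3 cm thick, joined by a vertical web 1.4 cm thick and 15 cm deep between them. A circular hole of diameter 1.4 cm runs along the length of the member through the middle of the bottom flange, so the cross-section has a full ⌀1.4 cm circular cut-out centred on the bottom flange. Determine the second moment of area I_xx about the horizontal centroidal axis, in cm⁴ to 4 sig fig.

Split into non-overlapping primitives; take the origin at the lower-left of the bounding box.
Bottom flange: 19 × 3, A = 57 cm², y = 1.5 cm, Ī = 42.75 cm⁴.
Web: 1.4 × 15, A = 21 cm², y = 10.5 cm, Ī = 393.75 cm⁴.
Top flange: 19 × 3, A = 57 cm², y = 19.5 cm, Ī = 42.75 cm⁴.
Hole (subtracted): ⌀1.4, A = 1.53938 cm², y = 1.5 cm, Ī = 0.188574 cm⁴.
Centroid: ȳ = ΣA·y / ΣA = 10.6038 cm.
Transfer each piece to the horizontal centroidal axis using Ī + A·d² with d = y − 10.6038:
  bottom flange: d = -9.10381 cm → contributes +4766.87 cm⁴
  web: d = -0.103809 cm → contributes +393.976 cm⁴
  top flange: d = 8.89619 cm → contributes +4553.86 cm⁴
  hole: d = -9.10381 cm → contributes −127.771 cm⁴
Total I = 9586.93 cm⁴.

I_xx ≈ 9587 cm⁴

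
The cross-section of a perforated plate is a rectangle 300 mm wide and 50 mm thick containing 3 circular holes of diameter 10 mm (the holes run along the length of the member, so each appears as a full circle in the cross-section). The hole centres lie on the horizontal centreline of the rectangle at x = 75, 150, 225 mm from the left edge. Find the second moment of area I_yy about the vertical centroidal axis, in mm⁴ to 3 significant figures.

I_yy ≈ 1.12 × 10⁸ mm⁴

Break the section into simple shapes (no overlaps), measuring from the bottom-left corner of the bounding box.
Plate: 300 × 50, A = 15 000 mm², x = 150 mm, Ī = 112 500 000 mm⁴.
Hole 1 (subtracted): ⌀10, A = 78.54 mm², x = 75 mm, Ī = 490.87 mm⁴.
Hole 2 (subtracted): ⌀10, A = 78.54 mm², x = 150 mm, Ī = 490.87 mm⁴.
Hole 3 (subtracted): ⌀10, A = 78.54 mm², x = 225 mm, Ī = 490.87 mm⁴.
By symmetry the centroid is at mid-width, x̄ = 150 mm.
Transfer each piece to the vertical centroidal axis using Ī + A·d² with d = x − 150:
  plate: d = 0 mm → contributes +112 500 000 mm⁴
  hole 1: d = -75 mm → contributes −442 277 mm⁴
  hole 2: d = 0 mm → contributes −490.87 mm⁴
  hole 3: d = 75 mm → contributes −442 277 mm⁴
Total I = 111 614 954 mm⁴.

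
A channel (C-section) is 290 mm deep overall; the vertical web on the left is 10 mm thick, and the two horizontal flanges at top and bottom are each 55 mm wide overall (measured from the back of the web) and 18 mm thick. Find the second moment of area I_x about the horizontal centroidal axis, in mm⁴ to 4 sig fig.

Break the section into simple shapes (no overlaps), measuring from the bottom-left corner of the bounding box.
Web: 10 × 290, A = 2 900 mm², y = 145 mm, Ī = 20 324 167 mm⁴.
Top flange (beyond web): 45 × 18, A = 810 mm², y = 281 mm, Ī = 21 870 mm⁴.
Bottom flange (beyond web): 45 × 18, A = 810 mm², y = 9 mm, Ī = 21 870 mm⁴.
By symmetry the centroid is at mid-height, ȳ = 145 mm.
Transfer each piece to the horizontal centroidal axis using Ī + A·d² with d = y − 145:
  web: d = 0 mm → contributes +20 324 167 mm⁴
  top flange (beyond web): d = 136 mm → contributes +15 003 630 mm⁴
  bottom flange (beyond web): d = -136 mm → contributes +15 003 630 mm⁴
Total I = 50 331 427 mm⁴.

I_x ≈ 5.033 × 10⁷ mm⁴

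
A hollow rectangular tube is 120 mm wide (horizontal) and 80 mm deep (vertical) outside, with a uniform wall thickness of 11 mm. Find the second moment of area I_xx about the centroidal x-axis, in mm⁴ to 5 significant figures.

I_xx ≈ 3.5266 × 10⁶ mm⁴

Treat the section as a set of non-overlapping primitives; coordinates are from the bounding-box lower-left.
Outer rectangle: 120 × 80, A = 9 600 mm², y = 40 mm, Ī = 5 120 000 mm⁴.
Inner void (subtracted): 98 × 58, A = 5 684 mm², y = 40 mm, Ī = 1 593 415 mm⁴.
By symmetry the centroid is at mid-height, ȳ = 40 mm.
All pieces are centred on the centroidal x-axis, so I = ΣĪ (holes subtracted) = 3 526 585 mm⁴.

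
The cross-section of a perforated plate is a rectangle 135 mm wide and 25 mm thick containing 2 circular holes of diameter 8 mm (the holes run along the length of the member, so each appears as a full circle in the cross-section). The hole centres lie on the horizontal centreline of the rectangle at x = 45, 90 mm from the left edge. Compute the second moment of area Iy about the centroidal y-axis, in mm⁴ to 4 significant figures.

Iy ≈ 5.074 × 10⁶ mm⁴

Decompose the section into non-overlapping parts with the origin at the bottom-left of its bounding rectangle.
Plate: 135 × 25, A = 3 375 mm², x = 67.5 mm, Ī = 5 125 781 mm⁴.
Hole 1 (subtracted): ⌀8, A = 50.2655 mm², x = 45 mm, Ī = 201.062 mm⁴.
Hole 2 (subtracted): ⌀8, A = 50.2655 mm², x = 90 mm, Ī = 201.062 mm⁴.
By symmetry the centroid is at mid-width, x̄ = 67.5 mm.
Transfer each piece to the centroidal y-axis using Ī + A·d² with d = x − 67.5:
  plate: d = 0 mm → contributes +5 125 781 mm⁴
  hole 1: d = -22.5 mm → contributes −25 648 mm⁴
  hole 2: d = 22.5 mm → contributes −25 648 mm⁴
Total I = 5 074 485 mm⁴.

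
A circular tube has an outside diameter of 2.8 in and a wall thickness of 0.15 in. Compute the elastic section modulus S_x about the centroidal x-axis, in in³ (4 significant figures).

S_x ≈ 0.7855 in³

Break the section into simple shapes (no overlaps), measuring from the bottom-left corner of the bounding box.
Outer circle: ⌀2.8, A = 6.15752 in², y = 1.4 in, Ī = 3.01719 in⁴.
Bore (subtracted): ⌀2.5, A = 4.90874 in², y = 1.4 in, Ī = 1.91748 in⁴.
By symmetry the centroid is at mid-height, ȳ = 1.4 in.
All pieces are centred on the centroidal x-axis, so I = ΣĪ (holes subtracted) = 1.09971 in⁴.
Extreme fibre distance c = 1.4 in; S = I/c = 0.785507 in³.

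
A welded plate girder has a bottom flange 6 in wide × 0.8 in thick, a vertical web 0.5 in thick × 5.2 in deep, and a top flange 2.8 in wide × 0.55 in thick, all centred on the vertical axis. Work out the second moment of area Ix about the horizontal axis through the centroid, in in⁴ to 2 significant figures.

Ix ≈ 51 in⁴

Break the section into simple shapes (no overlaps), measuring from the bottom-left corner of the bounding box.
Bottom plate: 6 × 0.8, A = 4.8 in², y = 0.4 in, Ī = 0.256 in⁴.
Web plate: 0.5 × 5.2, A = 2.6 in², y = 3.4 in, Ī = 5.859 in⁴.
Top plate: 2.8 × 0.55, A = 1.54 in², y = 6.275 in, Ī = 0.03882 in⁴.
Centroid: ȳ = ΣA·y / ΣA = 2.285 in.
Transfer each piece to the horizontal axis through the centroid using Ī + A·d² with d = y − 2.285:
  bottom plate: d = -1.885 in → contributes +17.3 in⁴
  web plate: d = 1.115 in → contributes +9.094 in⁴
  top plate: d = 3.99 in → contributes +24.56 in⁴
Total I = 50.96 in⁴.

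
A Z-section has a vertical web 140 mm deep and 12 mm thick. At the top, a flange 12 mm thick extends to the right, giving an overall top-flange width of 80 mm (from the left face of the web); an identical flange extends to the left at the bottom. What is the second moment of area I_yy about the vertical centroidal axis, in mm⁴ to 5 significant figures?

Split into non-overlapping primitives; take the origin at the lower-left of the bounding box.
Web: 12 × 140, A = 1 680 mm², x = 74 mm, Ī = 20 160 mm⁴.
Top flange (beyond web): 68 × 12, A = 816 mm², x = 114 mm, Ī = 314 432 mm⁴.
Bottom flange (beyond web): 68 × 12, A = 816 mm², x = 34 mm, Ī = 314 432 mm⁴.
Centroid: x̄ = ΣA·x / ΣA = 74 mm.
Transfer each piece to the vertical centroidal axis using Ī + A·d² with d = x − 74:
  web: d = 0 mm → contributes +20 160 mm⁴
  top flange (beyond web): d = 40 mm → contributes +1 620 032 mm⁴
  bottom flange (beyond web): d = -40 mm → contributes +1 620 032 mm⁴
Total I = 3 260 224 mm⁴.

I_yy ≈ 3.2602 × 10⁶ mm⁴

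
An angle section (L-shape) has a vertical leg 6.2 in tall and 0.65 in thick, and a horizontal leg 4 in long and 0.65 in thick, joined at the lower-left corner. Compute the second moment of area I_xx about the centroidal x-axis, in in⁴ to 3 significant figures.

Decompose the section into non-overlapping parts with the origin at the bottom-left of its bounding rectangle.
Vertical leg: 0.65 × 6.2, A = 4.03 in², y = 3.1 in, Ī = 12.909 in⁴.
Horizontal leg (remainder): 3.35 × 0.65, A = 2.1775 in², y = 0.325 in, Ī = 0.076666 in⁴.
Centroid: ȳ = ΣA·y / ΣA = 2.1266 in.
Transfer each piece to the centroidal x-axis using Ī + A·d² with d = y − 2.1266:
  vertical leg: d = 0.97343 in → contributes +16.728 in⁴
  horizontal leg (remainder): d = -1.8016 in → contributes +7.1441 in⁴
Total I = 23.872 in⁴.

I_xx ≈ 23.9 in⁴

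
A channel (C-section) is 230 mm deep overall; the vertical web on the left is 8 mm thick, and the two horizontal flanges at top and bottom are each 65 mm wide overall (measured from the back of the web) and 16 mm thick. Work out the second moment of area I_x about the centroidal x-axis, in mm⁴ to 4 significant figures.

I_x ≈ 2.903 × 10⁷ mm⁴

Split into non-overlapping primitives; take the origin at the lower-left of the bounding box.
Web: 8 × 230, A = 1 840 mm², y = 115 mm, Ī = 8 111 333 mm⁴.
Top flange (beyond web): 57 × 16, A = 912 mm², y = 222 mm, Ī = 19 456 mm⁴.
Bottom flange (beyond web): 57 × 16, A = 912 mm², y = 8 mm, Ī = 19 456 mm⁴.
By symmetry the centroid is at mid-height, ȳ = 115 mm.
Transfer each piece to the centroidal x-axis using Ī + A·d² with d = y − 115:
  web: d = 0 mm → contributes +8 111 333 mm⁴
  top flange (beyond web): d = 107 mm → contributes +10 460 944 mm⁴
  bottom flange (beyond web): d = -107 mm → contributes +10 460 944 mm⁴
Total I = 29 033 221 mm⁴.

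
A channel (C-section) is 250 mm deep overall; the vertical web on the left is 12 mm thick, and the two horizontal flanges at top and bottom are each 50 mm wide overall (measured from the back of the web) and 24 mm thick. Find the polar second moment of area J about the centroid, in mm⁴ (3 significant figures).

Decompose the section into non-overlapping parts with the origin at the bottom-left of its bounding rectangle.
Web: 12 × 250, A = 3 000 mm², y = 125 mm, Ī = 15 625 000 mm⁴.
Top flange (beyond web): 38 × 24, A = 912 mm², y = 238 mm, Ī = 43 776 mm⁴.
Bottom flange (beyond web): 38 × 24, A = 912 mm², y = 12 mm, Ī = 43 776 mm⁴.
By symmetry the centroid is at mid-height, ȳ = 125 mm.
Transfer each piece to the centroidal x-axis using Ī + A·d² with d = y − 125:
  web: d = 0 mm → contributes +15 625 000 mm⁴
  top flange (beyond web): d = 113 mm → contributes +11 689 104 mm⁴
  bottom flange (beyond web): d = -113 mm → contributes +11 689 104 mm⁴
Total I = 39 003 208 mm⁴.
For the y-axis: x̄ = 15.453 mm.
Repeating about the centroidal y-axis gives I_y = 964 443 mm⁴.
Polar second moment: J = I_x + I_y = 39 967 651 mm⁴.

J ≈ 4.00 × 10⁷ mm⁴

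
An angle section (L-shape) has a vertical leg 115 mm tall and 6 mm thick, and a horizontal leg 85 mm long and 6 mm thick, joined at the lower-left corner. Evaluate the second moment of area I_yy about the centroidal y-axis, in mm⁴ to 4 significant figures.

I_yy ≈ 7.561 × 10⁵ mm⁴

Split into non-overlapping primitives; take the origin at the lower-left of the bounding box.
Vertical leg: 6 × 115, A = 690 mm², x = 3 mm, Ī = 2 070 mm⁴.
Horizontal leg (remainder): 79 × 6, A = 474 mm², x = 45.5 mm, Ī = 246 520 mm⁴.
Centroid: x̄ = ΣA·x / ΣA = 20.3067 mm.
Transfer each piece to the centroidal y-axis using Ī + A·d² with d = x − 20.3067:
  vertical leg: d = -17.3067 mm → contributes +208 740 mm⁴
  horizontal leg (remainder): d = 25.1933 mm → contributes +547 368 mm⁴
Total I = 756 109 mm⁴.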